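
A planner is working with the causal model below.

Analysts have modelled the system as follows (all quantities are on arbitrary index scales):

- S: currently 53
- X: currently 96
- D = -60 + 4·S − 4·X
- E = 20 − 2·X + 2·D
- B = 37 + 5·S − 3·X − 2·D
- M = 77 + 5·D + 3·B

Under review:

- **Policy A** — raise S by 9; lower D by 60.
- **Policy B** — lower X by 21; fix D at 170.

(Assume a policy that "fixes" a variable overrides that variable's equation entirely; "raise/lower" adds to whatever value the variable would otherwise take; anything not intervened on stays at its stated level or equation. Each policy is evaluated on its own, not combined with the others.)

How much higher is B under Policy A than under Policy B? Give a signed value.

Policy A (S + 9, D − 60):
  S = 53 + 9 = 62
  X = 96
  D = -60 + 4·62 − 4·96 (−60 from intervention) = -256
  B = 37 + 5·62 − 3·96 − 2·(-256) = 571
Policy B (X − 21, D := 170):
  S = 53
  X = 96 − 21 = 75
  D = 170
  B = 37 + 5·53 − 3·75 − 2·170 = -263
B: 571 − (-263) = 834

834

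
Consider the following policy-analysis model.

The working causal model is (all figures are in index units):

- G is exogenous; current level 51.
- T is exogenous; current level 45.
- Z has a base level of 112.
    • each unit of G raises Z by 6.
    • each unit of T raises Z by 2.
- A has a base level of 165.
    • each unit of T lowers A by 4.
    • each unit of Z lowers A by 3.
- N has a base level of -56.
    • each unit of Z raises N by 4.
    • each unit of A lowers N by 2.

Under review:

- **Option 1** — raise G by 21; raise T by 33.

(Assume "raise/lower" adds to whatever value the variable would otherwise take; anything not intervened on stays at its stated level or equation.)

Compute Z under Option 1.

Option 1 (G + 21, T + 33):
  G = 51 + 21 = 72
  T = 45 + 33 = 78
  Z = 112 + 6·72 + 2·78 = 700

700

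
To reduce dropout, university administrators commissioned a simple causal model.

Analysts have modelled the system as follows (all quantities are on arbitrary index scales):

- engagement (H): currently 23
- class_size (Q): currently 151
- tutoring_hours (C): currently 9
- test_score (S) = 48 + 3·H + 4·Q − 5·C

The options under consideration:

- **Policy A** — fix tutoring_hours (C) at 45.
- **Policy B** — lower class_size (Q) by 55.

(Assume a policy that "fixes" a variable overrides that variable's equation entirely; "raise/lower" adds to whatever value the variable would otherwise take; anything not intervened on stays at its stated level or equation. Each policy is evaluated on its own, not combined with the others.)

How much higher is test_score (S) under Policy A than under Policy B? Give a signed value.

40

Policy A (C := 45):
  H = 23
  Q = 151
  C = 45
  S = 48 + 3·23 + 4·151 − 5·45 = 496
Policy B (Q − 55):
  H = 23
  Q = 151 − 55 = 96
  C = 9
  S = 48 + 3·23 + 4·96 − 5·9 = 456
S: 496 − 456 = 40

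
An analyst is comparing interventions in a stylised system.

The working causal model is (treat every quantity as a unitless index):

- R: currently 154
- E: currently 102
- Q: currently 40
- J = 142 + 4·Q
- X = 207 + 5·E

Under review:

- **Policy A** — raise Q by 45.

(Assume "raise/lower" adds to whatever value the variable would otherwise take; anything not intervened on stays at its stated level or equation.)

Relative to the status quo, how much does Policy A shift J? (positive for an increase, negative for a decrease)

180

Baseline:
  Q = 40
  J = 142 + 4·40 = 302
Policy A (Q + 45):
  Q = 40 + 45 = 85
  J = 142 + 4·85 = 482
Change in J: 482 − 302 = 180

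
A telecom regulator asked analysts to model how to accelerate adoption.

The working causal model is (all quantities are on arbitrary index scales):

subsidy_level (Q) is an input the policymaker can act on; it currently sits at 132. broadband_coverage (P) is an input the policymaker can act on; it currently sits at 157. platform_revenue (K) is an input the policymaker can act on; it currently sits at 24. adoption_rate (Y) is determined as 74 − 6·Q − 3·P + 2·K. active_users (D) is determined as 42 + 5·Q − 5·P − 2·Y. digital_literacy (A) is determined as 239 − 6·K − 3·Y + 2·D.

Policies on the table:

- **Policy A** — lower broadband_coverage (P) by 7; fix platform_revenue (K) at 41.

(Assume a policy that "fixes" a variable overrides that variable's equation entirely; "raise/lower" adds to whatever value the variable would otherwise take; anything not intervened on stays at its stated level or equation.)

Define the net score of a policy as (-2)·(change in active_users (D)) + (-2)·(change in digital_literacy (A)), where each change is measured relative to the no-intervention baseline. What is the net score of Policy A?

Baseline:
  Q = 132
  P = 157
  K = 24
  Y = 74 − 6·132 − 3·157 + 2·24 = -1141
  D = 42 + 5·132 − 5·157 − 2·(-1141) = 2199
  A = 239 − 6·24 − 3·(-1141) + 2·2199 = 7916
Policy A (P − 7, K := 41):
  Q = 132
  P = 157 − 7 = 150
  K = 41
  Y = 74 − 6·132 − 3·150 + 2·41 = -1086
  D = 42 + 5·132 − 5·150 − 2·(-1086) = 2124
  A = 239 − 6·41 − 3·(-1086) + 2·2124 = 7499
ΔD = 2124 − 2199 = -75; ΔA = 7499 − 7916 = -417
Score = (-2)·(-75) + (-2)·(-417) = 984

984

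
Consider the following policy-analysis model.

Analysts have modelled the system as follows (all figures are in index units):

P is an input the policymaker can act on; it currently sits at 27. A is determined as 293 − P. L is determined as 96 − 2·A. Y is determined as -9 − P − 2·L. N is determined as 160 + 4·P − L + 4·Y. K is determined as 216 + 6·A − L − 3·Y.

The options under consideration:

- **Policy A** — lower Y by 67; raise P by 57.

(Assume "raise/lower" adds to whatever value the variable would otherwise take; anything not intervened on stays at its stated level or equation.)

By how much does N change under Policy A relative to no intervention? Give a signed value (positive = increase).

Baseline:
  P = 27
  A = 293 − 27 = 266
  L = 96 − 2·266 = -436
  Y = -9 − 27 − 2·(-436) = 836
  N = 160 + 4·27 − (-436) + 4·836 = 4048
Policy A (Y − 67, P + 57):
  P = 27 + 57 = 84
  A = 293 − 84 = 209
  L = 96 − 2·209 = -322
  Y = -9 − 84 − 2·(-322) (−67 from intervention) = 484
  N = 160 + 4·84 − (-322) + 4·484 = 2754
Change in N: 2754 − 4048 = -1294

-1294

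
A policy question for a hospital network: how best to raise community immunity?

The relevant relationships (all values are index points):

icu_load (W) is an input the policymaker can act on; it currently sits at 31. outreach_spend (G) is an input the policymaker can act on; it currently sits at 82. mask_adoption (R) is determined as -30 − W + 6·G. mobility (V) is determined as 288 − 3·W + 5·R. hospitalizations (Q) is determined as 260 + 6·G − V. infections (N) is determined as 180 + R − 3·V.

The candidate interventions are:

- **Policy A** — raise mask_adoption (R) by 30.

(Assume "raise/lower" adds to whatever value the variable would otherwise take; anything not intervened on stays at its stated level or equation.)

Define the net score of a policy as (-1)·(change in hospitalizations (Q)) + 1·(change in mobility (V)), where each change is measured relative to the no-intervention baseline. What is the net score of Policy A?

Baseline:
  W = 31
  G = 82
  R = -30 − 31 + 6·82 = 431
  V = 288 − 3·31 + 5·431 = 2350
  Q = 260 + 6·82 − 2350 = -1598
Policy A (R + 30):
  W = 31
  G = 82
  R = -30 − 31 + 6·82 (+30 from intervention) = 461
  V = 288 − 3·31 + 5·461 = 2500
  Q = 260 + 6·82 − 2500 = -1748
ΔQ = -1748 − (-1598) = -150; ΔV = 2500 − 2350 = 150
Score = (-1)·(-150) + 1·150 = 300

300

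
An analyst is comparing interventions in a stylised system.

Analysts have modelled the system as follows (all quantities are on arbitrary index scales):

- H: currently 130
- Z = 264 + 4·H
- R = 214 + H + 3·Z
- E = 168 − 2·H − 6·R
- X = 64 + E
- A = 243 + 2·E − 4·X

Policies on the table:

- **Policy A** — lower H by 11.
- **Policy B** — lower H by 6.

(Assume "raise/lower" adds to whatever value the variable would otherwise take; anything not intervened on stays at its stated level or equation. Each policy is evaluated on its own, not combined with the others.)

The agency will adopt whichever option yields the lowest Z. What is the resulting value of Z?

Policy A (H − 11):
  H = 130 − 11 = 119
  Z = 264 + 4·119 = 740
Policy B (H − 6):
  H = 130 − 6 = 124
  Z = 264 + 4·124 = 760
Comparing — Policy A: Z=740, Policy B: Z=760. Lowest is 740 (Policy A).

740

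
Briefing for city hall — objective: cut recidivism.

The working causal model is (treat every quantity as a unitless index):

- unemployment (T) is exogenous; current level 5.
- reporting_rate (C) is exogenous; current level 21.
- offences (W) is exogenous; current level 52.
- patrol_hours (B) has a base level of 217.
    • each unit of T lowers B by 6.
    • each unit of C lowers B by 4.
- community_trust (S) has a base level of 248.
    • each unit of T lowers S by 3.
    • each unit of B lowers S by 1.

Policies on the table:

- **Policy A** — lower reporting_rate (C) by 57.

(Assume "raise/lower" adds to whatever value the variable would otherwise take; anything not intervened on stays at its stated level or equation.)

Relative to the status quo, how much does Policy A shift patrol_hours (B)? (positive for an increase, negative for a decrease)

Baseline:
  T = 5
  C = 21
  B = 217 − 6·5 − 4·21 = 103
Policy A (C − 57):
  T = 5
  C = 21 − 57 = -36
  B = 217 − 6·5 − 4·(-36) = 331
Change in B: 331 − 103 = 228

228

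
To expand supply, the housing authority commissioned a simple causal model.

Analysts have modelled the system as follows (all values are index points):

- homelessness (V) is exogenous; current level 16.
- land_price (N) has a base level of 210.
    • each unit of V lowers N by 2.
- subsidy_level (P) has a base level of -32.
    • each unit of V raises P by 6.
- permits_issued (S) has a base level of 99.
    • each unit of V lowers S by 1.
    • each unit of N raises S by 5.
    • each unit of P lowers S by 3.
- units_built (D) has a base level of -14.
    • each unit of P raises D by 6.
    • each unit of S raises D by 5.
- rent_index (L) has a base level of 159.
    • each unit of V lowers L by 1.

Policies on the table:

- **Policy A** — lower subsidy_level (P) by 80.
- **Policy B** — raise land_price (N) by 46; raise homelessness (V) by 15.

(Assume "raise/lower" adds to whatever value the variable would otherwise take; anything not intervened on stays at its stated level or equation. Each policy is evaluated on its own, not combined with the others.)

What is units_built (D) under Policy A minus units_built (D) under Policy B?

1205

Policy A (P − 80):
  V = 16
  N = 210 − 2·16 = 178
  P = -32 + 6·16 (−80 from intervention) = -16
  S = 99 − 16 + 5·178 − 3·(-16) = 1021
  D = -14 + 6·(-16) + 5·1021 = 4995
Policy B (N + 46, V + 15):
  V = 16 + 15 = 31
  N = 210 − 2·31 (+46 from intervention) = 194
  P = -32 + 6·31 = 154
  S = 99 − 31 + 5·194 − 3·154 = 576
  D = -14 + 6·154 + 5·576 = 3790
D: 4995 − 3790 = 1205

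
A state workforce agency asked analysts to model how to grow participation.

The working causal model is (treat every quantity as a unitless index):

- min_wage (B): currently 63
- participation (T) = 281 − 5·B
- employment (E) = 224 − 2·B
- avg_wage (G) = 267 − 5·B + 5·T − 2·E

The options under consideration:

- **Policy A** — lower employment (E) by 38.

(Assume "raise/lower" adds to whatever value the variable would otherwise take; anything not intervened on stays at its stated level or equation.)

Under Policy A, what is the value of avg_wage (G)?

-338

Policy A (E − 38):
  B = 63
  T = 281 − 5·63 = -34
  E = 224 − 2·63 (−38 from intervention) = 60
  G = 267 − 5·63 + 5·(-34) − 2·60 = -338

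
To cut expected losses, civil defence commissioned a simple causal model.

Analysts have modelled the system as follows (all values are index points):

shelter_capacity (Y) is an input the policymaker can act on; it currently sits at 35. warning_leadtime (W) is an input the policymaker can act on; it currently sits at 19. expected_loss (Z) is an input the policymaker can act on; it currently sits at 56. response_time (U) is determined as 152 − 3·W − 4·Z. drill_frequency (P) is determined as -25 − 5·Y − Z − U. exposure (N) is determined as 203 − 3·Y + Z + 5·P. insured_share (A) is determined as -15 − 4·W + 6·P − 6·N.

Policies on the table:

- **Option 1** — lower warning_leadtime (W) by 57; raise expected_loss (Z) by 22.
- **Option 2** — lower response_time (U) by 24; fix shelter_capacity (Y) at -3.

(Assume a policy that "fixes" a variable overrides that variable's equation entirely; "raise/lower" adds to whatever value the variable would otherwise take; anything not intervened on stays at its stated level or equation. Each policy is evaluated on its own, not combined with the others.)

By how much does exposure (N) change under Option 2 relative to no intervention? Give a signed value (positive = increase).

Baseline:
  Y = 35
  W = 19
  Z = 56
  U = 152 − 3·19 − 4·56 = -129
  P = -25 − 5·35 − 56 − (-129) = -127
  N = 203 − 3·35 + 56 + 5·(-127) = -481
Option 2 (U − 24, Y := -3):
  Y = -3
  W = 19
  Z = 56
  U = 152 − 3·19 − 4·56 (−24 from intervention) = -153
  P = -25 − 5·(-3) − 56 − (-153) = 87
  N = 203 − 3·(-3) + 56 + 5·87 = 703
Change in N: 703 − (-481) = 1184

1184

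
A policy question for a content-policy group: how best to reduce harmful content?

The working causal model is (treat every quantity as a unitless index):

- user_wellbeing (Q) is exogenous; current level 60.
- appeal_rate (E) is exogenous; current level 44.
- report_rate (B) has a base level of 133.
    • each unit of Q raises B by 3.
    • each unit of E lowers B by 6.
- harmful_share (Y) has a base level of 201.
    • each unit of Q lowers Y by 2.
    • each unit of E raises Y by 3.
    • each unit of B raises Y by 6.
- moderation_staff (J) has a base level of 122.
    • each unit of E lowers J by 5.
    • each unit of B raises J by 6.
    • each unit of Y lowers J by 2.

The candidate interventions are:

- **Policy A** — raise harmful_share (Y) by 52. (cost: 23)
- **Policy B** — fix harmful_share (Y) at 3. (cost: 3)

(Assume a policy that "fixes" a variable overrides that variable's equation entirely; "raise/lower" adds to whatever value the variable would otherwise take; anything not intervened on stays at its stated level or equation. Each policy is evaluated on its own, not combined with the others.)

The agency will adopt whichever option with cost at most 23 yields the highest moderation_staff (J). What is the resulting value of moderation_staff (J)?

190

Policy A (Y + 52):
  Q = 60
  E = 44
  B = 133 + 3·60 − 6·44 = 49
  Y = 201 − 2·60 + 3·44 + 6·49 (+52 from intervention) = 559
  J = 122 − 5·44 + 6·49 − 2·559 = -922
Policy B (Y := 3):
  Q = 60
  E = 44
  B = 133 + 3·60 − 6·44 = 49
  Y = 3
  J = 122 − 5·44 + 6·49 − 2·3 = 190
Comparing — Policy A: J=-922, Policy B: J=190. Highest is 190 (Policy B).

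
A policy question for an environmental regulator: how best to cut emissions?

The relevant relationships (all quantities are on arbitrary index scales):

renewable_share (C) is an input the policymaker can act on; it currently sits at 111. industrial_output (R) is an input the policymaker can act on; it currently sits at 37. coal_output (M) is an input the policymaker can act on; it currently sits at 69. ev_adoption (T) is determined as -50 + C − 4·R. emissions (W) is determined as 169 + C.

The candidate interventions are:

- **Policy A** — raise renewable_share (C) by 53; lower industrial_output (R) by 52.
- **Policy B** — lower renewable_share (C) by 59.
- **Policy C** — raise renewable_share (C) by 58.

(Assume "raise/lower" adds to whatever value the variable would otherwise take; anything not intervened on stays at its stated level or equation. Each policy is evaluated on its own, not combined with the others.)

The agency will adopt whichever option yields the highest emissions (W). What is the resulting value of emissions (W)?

338

Policy A (C + 53, R − 52):
  C = 111 + 53 = 164
  W = 169 + 164 = 333
Policy B (C − 59):
  C = 111 − 59 = 52
  W = 169 + 52 = 221
Policy C (C + 58):
  C = 111 + 58 = 169
  W = 169 + 169 = 338
Comparing — Policy A: W=333, Policy B: W=221, Policy C: W=338. Highest is 338 (Policy C).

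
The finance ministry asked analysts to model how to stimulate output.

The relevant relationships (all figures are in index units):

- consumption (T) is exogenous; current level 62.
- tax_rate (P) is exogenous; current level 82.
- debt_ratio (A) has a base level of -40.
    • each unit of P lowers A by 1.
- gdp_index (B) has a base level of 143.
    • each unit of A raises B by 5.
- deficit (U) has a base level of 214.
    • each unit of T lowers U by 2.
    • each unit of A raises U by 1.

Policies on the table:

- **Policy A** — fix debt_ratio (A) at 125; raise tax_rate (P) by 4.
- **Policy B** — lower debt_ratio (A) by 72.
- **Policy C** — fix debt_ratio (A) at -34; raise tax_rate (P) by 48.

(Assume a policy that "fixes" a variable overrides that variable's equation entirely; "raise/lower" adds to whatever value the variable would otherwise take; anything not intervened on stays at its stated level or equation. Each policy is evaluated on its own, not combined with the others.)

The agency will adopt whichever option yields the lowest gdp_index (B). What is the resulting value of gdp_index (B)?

-827

Policy A (A := 125, P + 4):
  P = 82 + 4 = 86
  A = 125
  B = 143 + 5·125 = 768
Policy B (A − 72):
  P = 82
  A = -40 − 82 (−72 from intervention) = -194
  B = 143 + 5·(-194) = -827
Policy C (A := -34, P + 48):
  P = 82 + 48 = 130
  A = -34
  B = 143 + 5·(-34) = -27
Comparing — Policy A: B=768, Policy B: B=-827, Policy C: B=-27. Lowest is -827 (Policy B).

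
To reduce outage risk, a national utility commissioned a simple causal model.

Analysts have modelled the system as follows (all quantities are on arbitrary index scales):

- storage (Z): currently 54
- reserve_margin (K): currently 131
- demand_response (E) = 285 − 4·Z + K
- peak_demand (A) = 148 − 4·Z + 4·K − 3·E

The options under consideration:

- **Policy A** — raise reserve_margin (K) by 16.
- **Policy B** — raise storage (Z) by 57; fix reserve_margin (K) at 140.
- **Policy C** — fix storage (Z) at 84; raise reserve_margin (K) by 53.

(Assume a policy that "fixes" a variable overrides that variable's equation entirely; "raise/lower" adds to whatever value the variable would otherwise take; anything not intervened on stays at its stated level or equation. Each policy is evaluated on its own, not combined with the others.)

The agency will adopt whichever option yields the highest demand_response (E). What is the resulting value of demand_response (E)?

216

Policy A (K + 16):
  Z = 54
  K = 131 + 16 = 147
  E = 285 − 4·54 + 147 = 216
Policy B (Z + 57, K := 140):
  Z = 54 + 57 = 111
  K = 140
  E = 285 − 4·111 + 140 = -19
Policy C (Z := 84, K + 53):
  Z = 84
  K = 131 + 53 = 184
  E = 285 − 4·84 + 184 = 133
Comparing — Policy A: E=216, Policy B: E=-19, Policy C: E=133. Highest is 216 (Policy A).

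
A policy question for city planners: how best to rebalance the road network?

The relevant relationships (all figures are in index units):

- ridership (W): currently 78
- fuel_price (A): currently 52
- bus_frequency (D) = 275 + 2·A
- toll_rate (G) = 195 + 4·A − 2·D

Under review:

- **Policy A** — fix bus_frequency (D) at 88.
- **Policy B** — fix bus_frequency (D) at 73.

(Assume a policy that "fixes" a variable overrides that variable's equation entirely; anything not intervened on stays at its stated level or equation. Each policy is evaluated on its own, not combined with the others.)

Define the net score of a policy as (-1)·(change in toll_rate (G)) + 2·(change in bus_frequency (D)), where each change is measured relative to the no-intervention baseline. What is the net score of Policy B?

Baseline:
  A = 52
  D = 275 + 2·52 = 379
  G = 195 + 4·52 − 2·379 = -355
Policy B (D := 73):
  A = 52
  D = 73
  G = 195 + 4·52 − 2·73 = 257
ΔG = 257 − (-355) = 612; ΔD = 73 − 379 = -306
Score = (-1)·612 + 2·(-306) = -1224

-1224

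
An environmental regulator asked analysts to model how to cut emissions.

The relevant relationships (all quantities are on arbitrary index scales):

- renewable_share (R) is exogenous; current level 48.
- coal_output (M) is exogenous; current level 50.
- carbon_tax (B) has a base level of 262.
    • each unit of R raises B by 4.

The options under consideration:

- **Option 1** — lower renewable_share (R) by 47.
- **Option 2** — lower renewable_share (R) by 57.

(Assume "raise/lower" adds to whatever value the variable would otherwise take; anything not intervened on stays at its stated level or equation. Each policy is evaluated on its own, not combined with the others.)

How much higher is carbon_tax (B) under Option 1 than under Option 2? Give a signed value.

40

Option 1 (R − 47):
  R = 48 − 47 = 1
  B = 262 + 4·1 = 266
Option 2 (R − 57):
  R = 48 − 57 = -9
  B = 262 + 4·(-9) = 226
B: 266 − 226 = 40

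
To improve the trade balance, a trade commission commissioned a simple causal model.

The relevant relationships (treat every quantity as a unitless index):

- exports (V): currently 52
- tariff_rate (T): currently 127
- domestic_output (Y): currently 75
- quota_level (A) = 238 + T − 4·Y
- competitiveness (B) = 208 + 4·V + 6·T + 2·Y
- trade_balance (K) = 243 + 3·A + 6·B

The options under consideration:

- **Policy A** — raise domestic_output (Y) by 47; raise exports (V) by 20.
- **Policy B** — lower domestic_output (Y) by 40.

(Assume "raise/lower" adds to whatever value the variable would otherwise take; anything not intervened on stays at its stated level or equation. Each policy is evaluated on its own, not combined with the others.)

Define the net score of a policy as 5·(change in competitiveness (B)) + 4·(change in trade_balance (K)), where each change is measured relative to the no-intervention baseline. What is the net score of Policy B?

Baseline:
  V = 52
  T = 127
  Y = 75
  A = 238 + 127 − 4·75 = 65
  B = 208 + 4·52 + 6·127 + 2·75 = 1328
  K = 243 + 3·65 + 6·1328 = 8406
Policy B (Y − 40):
  V = 52
  T = 127
  Y = 75 − 40 = 35
  A = 238 + 127 − 4·35 = 225
  B = 208 + 4·52 + 6·127 + 2·35 = 1248
  K = 243 + 3·225 + 6·1248 = 8406
ΔB = 1248 − 1328 = -80; ΔK = 8406 − 8406 = 0
Score = 5·(-80) + 4·0 = -400

-400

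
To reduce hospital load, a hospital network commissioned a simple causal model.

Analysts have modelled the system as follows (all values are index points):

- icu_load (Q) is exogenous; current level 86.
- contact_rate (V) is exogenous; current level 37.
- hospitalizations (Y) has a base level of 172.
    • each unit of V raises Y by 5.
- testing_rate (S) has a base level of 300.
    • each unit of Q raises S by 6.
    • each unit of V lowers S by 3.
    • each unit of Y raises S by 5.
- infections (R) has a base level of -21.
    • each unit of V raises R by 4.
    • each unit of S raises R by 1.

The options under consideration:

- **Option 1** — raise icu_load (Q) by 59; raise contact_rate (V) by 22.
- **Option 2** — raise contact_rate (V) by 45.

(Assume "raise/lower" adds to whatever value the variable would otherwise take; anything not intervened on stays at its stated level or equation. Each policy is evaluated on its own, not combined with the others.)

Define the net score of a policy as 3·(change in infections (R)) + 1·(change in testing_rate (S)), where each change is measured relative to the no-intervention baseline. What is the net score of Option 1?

3616

Baseline:
  Q = 86
  V = 37
  Y = 172 + 5·37 = 357
  S = 300 + 6·86 − 3·37 + 5·357 = 2490
  R = -21 + 4·37 + 2490 = 2617
Option 1 (Q + 59, V + 22):
  Q = 86 + 59 = 145
  V = 37 + 22 = 59
  Y = 172 + 5·59 = 467
  S = 300 + 6·145 − 3·59 + 5·467 = 3328
  R = -21 + 4·59 + 3328 = 3543
ΔR = 3543 − 2617 = 926; ΔS = 3328 − 2490 = 838
Score = 3·926 + 1·838 = 3616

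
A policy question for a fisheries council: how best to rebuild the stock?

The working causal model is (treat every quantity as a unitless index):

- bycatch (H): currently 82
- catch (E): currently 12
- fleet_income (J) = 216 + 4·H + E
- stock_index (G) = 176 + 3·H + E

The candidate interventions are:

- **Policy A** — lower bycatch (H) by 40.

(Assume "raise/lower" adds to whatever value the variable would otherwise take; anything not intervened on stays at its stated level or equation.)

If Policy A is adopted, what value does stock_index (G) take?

Policy A (H − 40):
  H = 82 − 40 = 42
  E = 12
  G = 176 + 3·42 + 12 = 314

314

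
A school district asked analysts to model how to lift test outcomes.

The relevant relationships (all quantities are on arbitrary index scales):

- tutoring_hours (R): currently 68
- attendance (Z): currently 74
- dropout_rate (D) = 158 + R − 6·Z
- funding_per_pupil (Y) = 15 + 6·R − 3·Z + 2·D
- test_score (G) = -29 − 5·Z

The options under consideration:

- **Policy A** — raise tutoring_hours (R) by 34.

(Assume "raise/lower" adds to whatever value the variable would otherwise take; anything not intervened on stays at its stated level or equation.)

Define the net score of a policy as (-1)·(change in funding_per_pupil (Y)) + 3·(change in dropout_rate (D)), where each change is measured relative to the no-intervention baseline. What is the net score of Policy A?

-170

Baseline:
  R = 68
  Z = 74
  D = 158 + 68 − 6·74 = -218
  Y = 15 + 6·68 − 3·74 + 2·(-218) = -235
Policy A (R + 34):
  R = 68 + 34 = 102
  Z = 74
  D = 158 + 102 − 6·74 = -184
  Y = 15 + 6·102 − 3·74 + 2·(-184) = 37
ΔY = 37 − (-235) = 272; ΔD = -184 − (-218) = 34
Score = (-1)·272 + 3·34 = -170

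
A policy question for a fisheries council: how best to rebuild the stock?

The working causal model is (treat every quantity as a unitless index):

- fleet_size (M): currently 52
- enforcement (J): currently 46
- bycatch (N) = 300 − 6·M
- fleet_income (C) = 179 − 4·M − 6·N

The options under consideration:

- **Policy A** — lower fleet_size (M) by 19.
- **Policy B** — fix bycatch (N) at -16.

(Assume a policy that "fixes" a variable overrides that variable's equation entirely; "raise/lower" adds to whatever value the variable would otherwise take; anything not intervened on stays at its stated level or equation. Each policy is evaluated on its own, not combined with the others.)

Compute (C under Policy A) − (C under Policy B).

Policy A (M − 19):
  M = 52 − 19 = 33
  N = 300 − 6·33 = 102
  C = 179 − 4·33 − 6·102 = -565
Policy B (N := -16):
  M = 52
  N = -16
  C = 179 − 4·52 − 6·(-16) = 67
C: -565 − 67 = -632

-632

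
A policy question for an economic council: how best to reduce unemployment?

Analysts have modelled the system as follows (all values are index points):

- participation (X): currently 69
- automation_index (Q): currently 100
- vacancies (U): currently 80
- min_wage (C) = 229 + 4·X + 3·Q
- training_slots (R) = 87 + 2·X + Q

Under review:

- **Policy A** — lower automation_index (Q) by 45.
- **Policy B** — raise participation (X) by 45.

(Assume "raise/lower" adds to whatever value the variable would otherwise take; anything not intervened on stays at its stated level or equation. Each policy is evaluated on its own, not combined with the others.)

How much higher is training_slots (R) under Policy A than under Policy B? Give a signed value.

Policy A (Q − 45):
  X = 69
  Q = 100 − 45 = 55
  R = 87 + 2·69 + 55 = 280
Policy B (X + 45):
  X = 69 + 45 = 114
  Q = 100
  R = 87 + 2·114 + 100 = 415
R: 280 − 415 = -135

-135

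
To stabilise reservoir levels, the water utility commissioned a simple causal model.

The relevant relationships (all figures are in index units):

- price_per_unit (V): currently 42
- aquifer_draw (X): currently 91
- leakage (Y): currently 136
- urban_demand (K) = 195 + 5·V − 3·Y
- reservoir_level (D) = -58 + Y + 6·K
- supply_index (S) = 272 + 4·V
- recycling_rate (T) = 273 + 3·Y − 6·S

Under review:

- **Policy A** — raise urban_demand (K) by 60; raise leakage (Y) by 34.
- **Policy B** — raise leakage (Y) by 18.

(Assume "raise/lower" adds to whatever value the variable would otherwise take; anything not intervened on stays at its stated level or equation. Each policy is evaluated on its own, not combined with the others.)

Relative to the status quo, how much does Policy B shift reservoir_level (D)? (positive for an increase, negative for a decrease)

-306

Baseline:
  V = 42
  Y = 136
  K = 195 + 5·42 − 3·136 = -3
  D = -58 + 136 + 6·(-3) = 60
Policy B (Y + 18):
  V = 42
  Y = 136 + 18 = 154
  K = 195 + 5·42 − 3·154 = -57
  D = -58 + 154 + 6·(-57) = -246
Change in D: -246 − 60 = -306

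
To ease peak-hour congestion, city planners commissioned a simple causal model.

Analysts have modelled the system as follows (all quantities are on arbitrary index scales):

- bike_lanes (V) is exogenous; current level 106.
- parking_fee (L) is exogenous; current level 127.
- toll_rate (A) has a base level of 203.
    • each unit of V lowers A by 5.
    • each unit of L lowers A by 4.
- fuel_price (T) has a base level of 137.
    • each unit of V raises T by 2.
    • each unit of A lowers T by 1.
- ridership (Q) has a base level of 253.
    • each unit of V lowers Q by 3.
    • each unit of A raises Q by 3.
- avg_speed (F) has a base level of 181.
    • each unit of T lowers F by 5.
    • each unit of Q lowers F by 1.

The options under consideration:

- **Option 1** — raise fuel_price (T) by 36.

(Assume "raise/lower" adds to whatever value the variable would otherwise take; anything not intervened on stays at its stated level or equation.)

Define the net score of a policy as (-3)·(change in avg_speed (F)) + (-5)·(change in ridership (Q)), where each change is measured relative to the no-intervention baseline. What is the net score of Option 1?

Baseline:
  V = 106
  L = 127
  A = 203 − 5·106 − 4·127 = -835
  T = 137 + 2·106 − (-835) = 1184
  Q = 253 − 3·106 + 3·(-835) = -2570
  F = 181 − 5·1184 − (-2570) = -3169
Option 1 (T + 36):
  V = 106
  L = 127
  A = 203 − 5·106 − 4·127 = -835
  T = 137 + 2·106 − (-835) (+36 from intervention) = 1220
  Q = 253 − 3·106 + 3·(-835) = -2570
  F = 181 − 5·1220 − (-2570) = -3349
ΔF = -3349 − (-3169) = -180; ΔQ = -2570 − (-2570) = 0
Score = (-3)·(-180) + (-5)·0 = 540

540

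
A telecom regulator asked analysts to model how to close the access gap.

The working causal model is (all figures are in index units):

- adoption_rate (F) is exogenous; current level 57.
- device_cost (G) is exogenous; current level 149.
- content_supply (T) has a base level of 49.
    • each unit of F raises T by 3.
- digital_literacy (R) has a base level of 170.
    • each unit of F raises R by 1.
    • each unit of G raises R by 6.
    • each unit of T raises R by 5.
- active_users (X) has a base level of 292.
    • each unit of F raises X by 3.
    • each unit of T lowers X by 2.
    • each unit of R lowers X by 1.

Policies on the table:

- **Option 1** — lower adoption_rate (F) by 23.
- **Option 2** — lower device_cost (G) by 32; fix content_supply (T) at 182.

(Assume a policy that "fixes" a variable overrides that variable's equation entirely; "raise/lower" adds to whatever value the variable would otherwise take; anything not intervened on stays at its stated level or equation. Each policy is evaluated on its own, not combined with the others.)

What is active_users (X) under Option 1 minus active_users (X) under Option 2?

-21

Option 1 (F − 23):
  F = 57 − 23 = 34
  G = 149
  T = 49 + 3·34 = 151
  R = 170 + 34 + 6·149 + 5·151 = 1853
  X = 292 + 3·34 − 2·151 − 1853 = -1761
Option 2 (G − 32, T := 182):
  F = 57
  G = 149 − 32 = 117
  T = 182
  R = 170 + 57 + 6·117 + 5·182 = 1839
  X = 292 + 3·57 − 2·182 − 1839 = -1740
X: -1761 − (-1740) = -21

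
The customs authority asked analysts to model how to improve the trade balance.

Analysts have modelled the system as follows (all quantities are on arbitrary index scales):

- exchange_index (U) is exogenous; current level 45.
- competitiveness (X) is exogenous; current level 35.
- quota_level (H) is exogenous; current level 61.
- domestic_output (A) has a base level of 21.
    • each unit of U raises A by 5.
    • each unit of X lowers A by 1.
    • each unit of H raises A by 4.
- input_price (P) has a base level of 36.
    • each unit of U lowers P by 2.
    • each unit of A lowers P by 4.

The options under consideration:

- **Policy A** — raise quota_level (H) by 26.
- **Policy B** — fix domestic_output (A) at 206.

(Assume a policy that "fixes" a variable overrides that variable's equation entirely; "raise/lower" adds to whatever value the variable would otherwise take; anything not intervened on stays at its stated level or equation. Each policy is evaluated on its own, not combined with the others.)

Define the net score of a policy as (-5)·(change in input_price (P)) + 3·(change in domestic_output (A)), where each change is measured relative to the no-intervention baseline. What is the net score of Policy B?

-5727

Baseline:
  U = 45
  X = 35
  H = 61
  A = 21 + 5·45 − 35 + 4·61 = 455
  P = 36 − 2·45 − 4·455 = -1874
Policy B (A := 206):
  U = 45
  X = 35
  H = 61
  A = 206
  P = 36 − 2·45 − 4·206 = -878
ΔP = -878 − (-1874) = 996; ΔA = 206 − 455 = -249
Score = (-5)·996 + 3·(-249) = -5727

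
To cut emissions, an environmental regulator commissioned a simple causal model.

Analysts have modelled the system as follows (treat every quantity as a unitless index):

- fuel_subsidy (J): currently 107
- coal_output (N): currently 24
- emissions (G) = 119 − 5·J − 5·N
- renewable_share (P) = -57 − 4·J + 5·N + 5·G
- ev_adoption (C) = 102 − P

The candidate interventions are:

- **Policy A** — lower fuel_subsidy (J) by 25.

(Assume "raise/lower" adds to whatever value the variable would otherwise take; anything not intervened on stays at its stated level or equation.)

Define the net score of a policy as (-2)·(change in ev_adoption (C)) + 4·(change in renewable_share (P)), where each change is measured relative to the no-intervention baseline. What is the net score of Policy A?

Baseline:
  J = 107
  N = 24
  G = 119 − 5·107 − 5·24 = -536
  P = -57 − 4·107 + 5·24 + 5·(-536) = -3045
  C = 102 − (-3045) = 3147
Policy A (J − 25):
  J = 107 − 25 = 82
  N = 24
  G = 119 − 5·82 − 5·24 = -411
  P = -57 − 4·82 + 5·24 + 5·(-411) = -2320
  C = 102 − (-2320) = 2422
ΔC = 2422 − 3147 = -725; ΔP = -2320 − (-3045) = 725
Score = (-2)·(-725) + 4·725 = 4350

4350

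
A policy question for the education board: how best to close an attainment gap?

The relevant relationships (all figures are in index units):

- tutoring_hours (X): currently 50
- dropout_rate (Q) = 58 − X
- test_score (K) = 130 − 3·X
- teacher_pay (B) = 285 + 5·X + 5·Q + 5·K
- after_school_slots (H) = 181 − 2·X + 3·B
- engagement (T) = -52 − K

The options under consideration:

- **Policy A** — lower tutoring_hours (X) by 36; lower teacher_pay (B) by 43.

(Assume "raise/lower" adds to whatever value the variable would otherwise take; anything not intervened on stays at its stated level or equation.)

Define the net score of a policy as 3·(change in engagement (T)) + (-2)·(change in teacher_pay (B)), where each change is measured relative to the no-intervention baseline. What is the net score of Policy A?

Baseline:
  X = 50
  Q = 58 − 50 = 8
  K = 130 − 3·50 = -20
  B = 285 + 5·50 + 5·8 + 5·(-20) = 475
  T = -52 − (-20) = -32
Policy A (X − 36, B − 43):
  X = 50 − 36 = 14
  Q = 58 − 14 = 44
  K = 130 − 3·14 = 88
  B = 285 + 5·14 + 5·44 + 5·88 (−43 from intervention) = 972
  T = -52 − 88 = -140
ΔT = -140 − (-32) = -108; ΔB = 972 − 475 = 497
Score = 3·(-108) + (-2)·497 = -1318

-1318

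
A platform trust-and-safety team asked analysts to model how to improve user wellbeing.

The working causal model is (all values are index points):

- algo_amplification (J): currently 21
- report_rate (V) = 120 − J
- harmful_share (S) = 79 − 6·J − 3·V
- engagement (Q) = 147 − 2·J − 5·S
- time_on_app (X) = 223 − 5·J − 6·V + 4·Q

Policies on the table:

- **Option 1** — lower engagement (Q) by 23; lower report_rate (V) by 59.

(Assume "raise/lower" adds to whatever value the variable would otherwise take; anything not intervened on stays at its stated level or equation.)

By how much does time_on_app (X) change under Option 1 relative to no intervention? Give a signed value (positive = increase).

-3278

Baseline:
  J = 21
  V = 120 − 21 = 99
  S = 79 − 6·21 − 3·99 = -344
  Q = 147 − 2·21 − 5·(-344) = 1825
  X = 223 − 5·21 − 6·99 + 4·1825 = 6824
Option 1 (Q − 23, V − 59):
  J = 21
  V = 120 − 21 (−59 from intervention) = 40
  S = 79 − 6·21 − 3·40 = -167
  Q = 147 − 2·21 − 5·(-167) (−23 from intervention) = 917
  X = 223 − 5·21 − 6·40 + 4·917 = 3546
Change in X: 3546 − 6824 = -3278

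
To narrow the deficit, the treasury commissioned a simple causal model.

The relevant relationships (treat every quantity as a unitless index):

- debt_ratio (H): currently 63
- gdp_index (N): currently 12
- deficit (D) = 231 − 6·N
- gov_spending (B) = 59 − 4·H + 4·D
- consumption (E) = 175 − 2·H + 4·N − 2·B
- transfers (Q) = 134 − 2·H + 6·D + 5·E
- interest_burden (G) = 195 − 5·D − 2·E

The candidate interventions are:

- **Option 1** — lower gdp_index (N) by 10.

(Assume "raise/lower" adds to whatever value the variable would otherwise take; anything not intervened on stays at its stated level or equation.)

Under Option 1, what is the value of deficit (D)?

Option 1 (N − 10):
  N = 12 − 10 = 2
  D = 231 − 6·2 = 219

219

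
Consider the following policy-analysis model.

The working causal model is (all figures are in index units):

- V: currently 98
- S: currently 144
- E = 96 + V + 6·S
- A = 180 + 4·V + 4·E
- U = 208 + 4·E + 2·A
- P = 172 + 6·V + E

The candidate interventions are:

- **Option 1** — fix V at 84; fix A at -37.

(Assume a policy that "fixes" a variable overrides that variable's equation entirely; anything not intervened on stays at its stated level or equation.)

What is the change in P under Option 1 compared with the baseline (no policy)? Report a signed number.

-98

Baseline:
  V = 98
  S = 144
  E = 96 + 98 + 6·144 = 1058
  P = 172 + 6·98 + 1058 = 1818
Option 1 (V := 84, A := -37):
  V = 84
  S = 144
  E = 96 + 84 + 6·144 = 1044
  P = 172 + 6·84 + 1044 = 1720
Change in P: 1720 − 1818 = -98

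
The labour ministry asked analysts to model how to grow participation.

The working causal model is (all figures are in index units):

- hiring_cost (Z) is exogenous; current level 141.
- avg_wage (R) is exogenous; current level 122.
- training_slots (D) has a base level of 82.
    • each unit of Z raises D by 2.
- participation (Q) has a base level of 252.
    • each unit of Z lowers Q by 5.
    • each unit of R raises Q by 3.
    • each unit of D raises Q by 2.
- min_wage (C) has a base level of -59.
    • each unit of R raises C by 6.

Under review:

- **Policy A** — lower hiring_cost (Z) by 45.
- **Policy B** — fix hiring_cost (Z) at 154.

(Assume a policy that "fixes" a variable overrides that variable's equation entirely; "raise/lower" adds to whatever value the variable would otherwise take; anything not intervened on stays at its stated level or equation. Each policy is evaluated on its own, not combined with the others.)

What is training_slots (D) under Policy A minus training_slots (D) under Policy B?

-116

Policy A (Z − 45):
  Z = 141 − 45 = 96
  D = 82 + 2·96 = 274
Policy B (Z := 154):
  Z = 154
  D = 82 + 2·154 = 390
D: 274 − 390 = -116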